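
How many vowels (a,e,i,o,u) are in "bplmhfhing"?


Input: bplmhfhing
Checking each character:
  'b' at position 0: consonant
  'p' at position 1: consonant
  'l' at position 2: consonant
  'm' at position 3: consonant
  'h' at position 4: consonant
  'f' at position 5: consonant
  'h' at position 6: consonant
  'i' at position 7: vowel (running total: 1)
  'n' at position 8: consonant
  'g' at position 9: consonant
Total vowels: 1

1


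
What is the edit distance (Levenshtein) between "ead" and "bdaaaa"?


Computing edit distance: "ead" -> "bdaaaa"
DP table:
           b    d    a    a    a    a
      0    1    2    3    4    5    6
  e   1    1    2    3    4    5    6
  a   2    2    2    2    3    4    5
  d   3    3    2    3    3    4    5
Edit distance = dp[3][6] = 5

5


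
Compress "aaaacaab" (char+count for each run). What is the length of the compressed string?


Input: aaaacaab
Runs:
  'a' x 4 => "a4"
  'c' x 1 => "c1"
  'a' x 2 => "a2"
  'b' x 1 => "b1"
Compressed: "a4c1a2b1"
Compressed length: 8

8


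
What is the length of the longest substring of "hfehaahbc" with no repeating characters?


Input: "hfehaahbc"
Sliding window (track last position of each char):
  Position 0 ('h'): window [0,0] length 1 -- new best
  Position 1 ('f'): window [0,1] length 2 -- new best
  Position 2 ('e'): window [0,2] length 3 -- new best
  Position 3 ('h'): repeat (last at 0), move window start to 1
  Position 3 ('h'): window [1,3] length 3
  Position 4 ('a'): window [1,4] length 4 -- new best
  Position 5 ('a'): repeat (last at 4), move window start to 5
  Position 5 ('a'): window [5,5] length 1
  Position 6 ('h'): window [5,6] length 2
  Position 7 ('b'): window [5,7] length 3
  Position 8 ('c'): window [5,8] length 4
Longest substring with no repeats: "feha" with length 4

4


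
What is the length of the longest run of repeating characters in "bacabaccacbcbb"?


Input: "bacabaccacbcbb"
Scanning for longest run:
  Position 1 ('a'): new char, reset run to 1
  Position 2 ('c'): new char, reset run to 1
  Position 3 ('a'): new char, reset run to 1
  Position 4 ('b'): new char, reset run to 1
  Position 5 ('a'): new char, reset run to 1
  Position 6 ('c'): new char, reset run to 1
  Position 7 ('c'): continues run of 'c', length=2
  Position 8 ('a'): new char, reset run to 1
  Position 9 ('c'): new char, reset run to 1
  Position 10 ('b'): new char, reset run to 1
  Position 11 ('c'): new char, reset run to 1
  Position 12 ('b'): new char, reset run to 1
  Position 13 ('b'): continues run of 'b', length=2
Longest run: 'c' with length 2

2


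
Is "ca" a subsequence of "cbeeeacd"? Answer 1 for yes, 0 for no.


Check if "ca" is a subsequence of "cbeeeacd"
Greedy scan:
  Position 0 ('c'): matches sub[0] = 'c'
  Position 1 ('b'): no match needed
  Position 2 ('e'): no match needed
  Position 3 ('e'): no match needed
  Position 4 ('e'): no match needed
  Position 5 ('a'): matches sub[1] = 'a'
  Position 6 ('c'): no match needed
  Position 7 ('d'): no match needed
All 2 characters matched => is a subsequence

1


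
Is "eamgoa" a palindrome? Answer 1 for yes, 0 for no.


Input: eamgoa
Reversed: aogmae
  Compare pos 0 ('e') with pos 5 ('a'): MISMATCH
  Compare pos 1 ('a') with pos 4 ('o'): MISMATCH
  Compare pos 2 ('m') with pos 3 ('g'): MISMATCH
Result: not a palindrome

0


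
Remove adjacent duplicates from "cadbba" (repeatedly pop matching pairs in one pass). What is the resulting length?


Input: cadbba
Stack-based adjacent duplicate removal:
  Read 'c': push. Stack: c
  Read 'a': push. Stack: ca
  Read 'd': push. Stack: cad
  Read 'b': push. Stack: cadb
  Read 'b': matches stack top 'b' => pop. Stack: cad
  Read 'a': push. Stack: cada
Final stack: "cada" (length 4)

4


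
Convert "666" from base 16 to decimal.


Input: "666" in base 16
Positional expansion:
  Digit '6' (value 6) x 16^2 = 1536
  Digit '6' (value 6) x 16^1 = 96
  Digit '6' (value 6) x 16^0 = 6
Sum = 1638

1638


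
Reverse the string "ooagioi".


Input: ooagioi
Reading characters right to left:
  Position 6: 'i'
  Position 5: 'o'
  Position 4: 'i'
  Position 3: 'g'
  Position 2: 'a'
  Position 1: 'o'
  Position 0: 'o'
Reversed: ioigaoo

ioigaoo


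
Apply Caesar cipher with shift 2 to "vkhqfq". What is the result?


Caesar cipher: shift "vkhqfq" by 2
  'v' (pos 21) + 2 = pos 23 = 'x'
  'k' (pos 10) + 2 = pos 12 = 'm'
  'h' (pos 7) + 2 = pos 9 = 'j'
  'q' (pos 16) + 2 = pos 18 = 's'
  'f' (pos 5) + 2 = pos 7 = 'h'
  'q' (pos 16) + 2 = pos 18 = 's'
Result: xmjshs

xmjshs


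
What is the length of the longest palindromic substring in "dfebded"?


Input: "dfebded"
Checking substrings for palindromes:
  [4:7] "ded" (len 3) => palindrome
Longest palindromic substring: "ded" with length 3

3


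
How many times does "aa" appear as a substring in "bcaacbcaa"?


Searching for "aa" in "bcaacbcaa"
Scanning each position:
  Position 0: "bc" => no
  Position 1: "ca" => no
  Position 2: "aa" => MATCH
  Position 3: "ac" => no
  Position 4: "cb" => no
  Position 5: "bc" => no
  Position 6: "ca" => no
  Position 7: "aa" => MATCH
Total occurrences: 2

2


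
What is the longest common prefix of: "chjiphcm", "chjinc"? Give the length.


Words: chjiphcm, chjinc
  Position 0: all 'c' => match
  Position 1: all 'h' => match
  Position 2: all 'j' => match
  Position 3: all 'i' => match
  Position 4: ('p', 'n') => mismatch, stop
LCP = "chji" (length 4)

4


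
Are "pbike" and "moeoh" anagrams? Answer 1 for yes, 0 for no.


Strings: "pbike", "moeoh"
Sorted first:  beikp
Sorted second: ehmoo
Differ at position 0: 'b' vs 'e' => not anagrams

0


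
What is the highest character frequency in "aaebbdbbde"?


Input: aaebbdbbde
Character counts:
  'a': 2
  'b': 4
  'd': 2
  'e': 2
Maximum frequency: 4

4


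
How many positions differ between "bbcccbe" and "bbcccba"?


Comparing "bbcccbe" and "bbcccba" position by position:
  Position 0: 'b' vs 'b' => same
  Position 1: 'b' vs 'b' => same
  Position 2: 'c' vs 'c' => same
  Position 3: 'c' vs 'c' => same
  Position 4: 'c' vs 'c' => same
  Position 5: 'b' vs 'b' => same
  Position 6: 'e' vs 'a' => DIFFER
Positions that differ: 1

1


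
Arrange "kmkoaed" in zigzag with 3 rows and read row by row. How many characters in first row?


Zigzag "kmkoaed" into 3 rows:
Placing characters:
  'k' => row 0
  'm' => row 1
  'k' => row 2
  'o' => row 1
  'a' => row 0
  'e' => row 1
  'd' => row 2
Rows:
  Row 0: "ka"
  Row 1: "moe"
  Row 2: "kd"
First row length: 2

2


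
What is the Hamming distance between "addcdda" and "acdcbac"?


Comparing "addcdda" and "acdcbac" position by position:
  Position 0: 'a' vs 'a' => same
  Position 1: 'd' vs 'c' => differ
  Position 2: 'd' vs 'd' => same
  Position 3: 'c' vs 'c' => same
  Position 4: 'd' vs 'b' => differ
  Position 5: 'd' vs 'a' => differ
  Position 6: 'a' vs 'c' => differ
Total differences (Hamming distance): 4

4


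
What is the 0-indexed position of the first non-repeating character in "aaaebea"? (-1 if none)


Input: aaaebea
Character frequencies:
  'a': 4
  'b': 1
  'e': 2
Scanning left to right for freq == 1:
  Position 0 ('a'): freq=4, skip
  Position 1 ('a'): freq=4, skip
  Position 2 ('a'): freq=4, skip
  Position 3 ('e'): freq=2, skip
  Position 4 ('b'): unique! => answer = 4

4


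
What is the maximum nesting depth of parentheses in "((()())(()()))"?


Input: "((()())(()()))"
Tracking depth:
  Position 0 '(': depth becomes 1
  Position 1 '(': depth becomes 2
  Position 2 '(': depth becomes 3
  Position 3 ')': depth becomes 2
  Position 4 '(': depth becomes 3
  Position 5 ')': depth becomes 2
  Position 6 ')': depth becomes 1
  Position 7 '(': depth becomes 2
  Position 8 '(': depth becomes 3
  Position 9 ')': depth becomes 2
  Position 10 '(': depth becomes 3
  Position 11 ')': depth becomes 2
  Position 12 ')': depth becomes 1
  Position 13 ')': depth becomes 0
Maximum depth reached: 3

3


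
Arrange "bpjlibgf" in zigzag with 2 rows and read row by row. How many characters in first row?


Zigzag "bpjlibgf" into 2 rows:
Placing characters:
  'b' => row 0
  'p' => row 1
  'j' => row 0
  'l' => row 1
  'i' => row 0
  'b' => row 1
  'g' => row 0
  'f' => row 1
Rows:
  Row 0: "bjig"
  Row 1: "plbf"
First row length: 4

4


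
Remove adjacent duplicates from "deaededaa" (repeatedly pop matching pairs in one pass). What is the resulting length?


Input: deaededaa
Stack-based adjacent duplicate removal:
  Read 'd': push. Stack: d
  Read 'e': push. Stack: de
  Read 'a': push. Stack: dea
  Read 'e': push. Stack: deae
  Read 'd': push. Stack: deaed
  Read 'e': push. Stack: deaede
  Read 'd': push. Stack: deaeded
  Read 'a': push. Stack: deaededa
  Read 'a': matches stack top 'a' => pop. Stack: deaeded
Final stack: "deaeded" (length 7)

7


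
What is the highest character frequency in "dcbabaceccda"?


Input: dcbabaceccda
Character counts:
  'a': 3
  'b': 2
  'c': 4
  'd': 2
  'e': 1
Maximum frequency: 4

4


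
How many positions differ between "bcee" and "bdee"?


Comparing "bcee" and "bdee" position by position:
  Position 0: 'b' vs 'b' => same
  Position 1: 'c' vs 'd' => DIFFER
  Position 2: 'e' vs 'e' => same
  Position 3: 'e' vs 'e' => same
Positions that differ: 1

1


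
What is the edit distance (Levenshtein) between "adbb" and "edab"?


Computing edit distance: "adbb" -> "edab"
DP table:
           e    d    a    b
      0    1    2    3    4
  a   1    1    2    2    3
  d   2    2    1    2    3
  b   3    3    2    2    2
  b   4    4    3    3    2
Edit distance = dp[4][4] = 2

2


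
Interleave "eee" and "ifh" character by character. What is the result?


Interleaving "eee" and "ifh":
  Position 0: 'e' from first, 'i' from second => "ei"
  Position 1: 'e' from first, 'f' from second => "ef"
  Position 2: 'e' from first, 'h' from second => "eh"
Result: eiefeh

eiefeh


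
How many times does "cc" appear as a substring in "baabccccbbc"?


Searching for "cc" in "baabccccbbc"
Scanning each position:
  Position 0: "ba" => no
  Position 1: "aa" => no
  Position 2: "ab" => no
  Position 3: "bc" => no
  Position 4: "cc" => MATCH
  Position 5: "cc" => MATCH
  Position 6: "cc" => MATCH
  Position 7: "cb" => no
  Position 8: "bb" => no
  Position 9: "bc" => no
Total occurrences: 3

3


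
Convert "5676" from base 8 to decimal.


Input: "5676" in base 8
Positional expansion:
  Digit '5' (value 5) x 8^3 = 2560
  Digit '6' (value 6) x 8^2 = 384
  Digit '7' (value 7) x 8^1 = 56
  Digit '6' (value 6) x 8^0 = 6
Sum = 3006

3006


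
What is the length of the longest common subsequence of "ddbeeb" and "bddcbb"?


LCS of "ddbeeb" and "bddcbb"
DP table:
           b    d    d    c    b    b
      0    0    0    0    0    0    0
  d   0    0    1    1    1    1    1
  d   0    0    1    2    2    2    2
  b   0    1    1    2    2    3    3
  e   0    1    1    2    2    3    3
  e   0    1    1    2    2    3    3
  b   0    1    1    2    2    3    4
LCS length = dp[6][6] = 4

4


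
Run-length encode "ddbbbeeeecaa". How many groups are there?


Input: ddbbbeeeecaa
Scanning for consecutive runs:
  Group 1: 'd' x 2 (positions 0-1)
  Group 2: 'b' x 3 (positions 2-4)
  Group 3: 'e' x 4 (positions 5-8)
  Group 4: 'c' x 1 (positions 9-9)
  Group 5: 'a' x 2 (positions 10-11)
Total groups: 5

5


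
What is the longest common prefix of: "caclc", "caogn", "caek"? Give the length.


Words: caclc, caogn, caek
  Position 0: all 'c' => match
  Position 1: all 'a' => match
  Position 2: ('c', 'o', 'e') => mismatch, stop
LCP = "ca" (length 2)

2


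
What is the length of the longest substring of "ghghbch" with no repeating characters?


Input: "ghghbch"
Sliding window (track last position of each char):
  Position 0 ('g'): window [0,0] length 1 -- new best
  Position 1 ('h'): window [0,1] length 2 -- new best
  Position 2 ('g'): repeat (last at 0), move window start to 1
  Position 2 ('g'): window [1,2] length 2
  Position 3 ('h'): repeat (last at 1), move window start to 2
  Position 3 ('h'): window [2,3] length 2
  Position 4 ('b'): window [2,4] length 3 -- new best
  Position 5 ('c'): window [2,5] length 4 -- new best
  Position 6 ('h'): repeat (last at 3), move window start to 4
  Position 6 ('h'): window [4,6] length 3
Longest substring with no repeats: "ghbc" with length 4

4


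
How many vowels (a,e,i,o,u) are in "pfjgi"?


Input: pfjgi
Checking each character:
  'p' at position 0: consonant
  'f' at position 1: consonant
  'j' at position 2: consonant
  'g' at position 3: consonant
  'i' at position 4: vowel (running total: 1)
Total vowels: 1

1


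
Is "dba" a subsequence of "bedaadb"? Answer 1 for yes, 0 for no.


Check if "dba" is a subsequence of "bedaadb"
Greedy scan:
  Position 0 ('b'): no match needed
  Position 1 ('e'): no match needed
  Position 2 ('d'): matches sub[0] = 'd'
  Position 3 ('a'): no match needed
  Position 4 ('a'): no match needed
  Position 5 ('d'): no match needed
  Position 6 ('b'): matches sub[1] = 'b'
Only matched 2/3 characters => not a subsequence

0


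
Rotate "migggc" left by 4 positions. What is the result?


Input: "migggc", rotate left by 4
First 4 characters: "migg"
Remaining characters: "gc"
Concatenate remaining + first: "gc" + "migg" = "gcmigg"

gcmigg


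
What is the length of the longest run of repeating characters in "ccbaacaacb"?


Input: "ccbaacaacb"
Scanning for longest run:
  Position 1 ('c'): continues run of 'c', length=2
  Position 2 ('b'): new char, reset run to 1
  Position 3 ('a'): new char, reset run to 1
  Position 4 ('a'): continues run of 'a', length=2
  Position 5 ('c'): new char, reset run to 1
  Position 6 ('a'): new char, reset run to 1
  Position 7 ('a'): continues run of 'a', length=2
  Position 8 ('c'): new char, reset run to 1
  Position 9 ('b'): new char, reset run to 1
Longest run: 'c' with length 2

2


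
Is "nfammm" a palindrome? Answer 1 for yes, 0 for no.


Input: nfammm
Reversed: mmmafn
  Compare pos 0 ('n') with pos 5 ('m'): MISMATCH
  Compare pos 1 ('f') with pos 4 ('m'): MISMATCH
  Compare pos 2 ('a') with pos 3 ('m'): MISMATCH
Result: not a palindrome

0


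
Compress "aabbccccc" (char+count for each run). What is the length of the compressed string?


Input: aabbccccc
Runs:
  'a' x 2 => "a2"
  'b' x 2 => "b2"
  'c' x 5 => "c5"
Compressed: "a2b2c5"
Compressed length: 6

6


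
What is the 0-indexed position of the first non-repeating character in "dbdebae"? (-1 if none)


Input: dbdebae
Character frequencies:
  'a': 1
  'b': 2
  'd': 2
  'e': 2
Scanning left to right for freq == 1:
  Position 0 ('d'): freq=2, skip
  Position 1 ('b'): freq=2, skip
  Position 2 ('d'): freq=2, skip
  Position 3 ('e'): freq=2, skip
  Position 4 ('b'): freq=2, skip
  Position 5 ('a'): unique! => answer = 5

5


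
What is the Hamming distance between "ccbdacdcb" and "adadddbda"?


Comparing "ccbdacdcb" and "adadddbda" position by position:
  Position 0: 'c' vs 'a' => differ
  Position 1: 'c' vs 'd' => differ
  Position 2: 'b' vs 'a' => differ
  Position 3: 'd' vs 'd' => same
  Position 4: 'a' vs 'd' => differ
  Position 5: 'c' vs 'd' => differ
  Position 6: 'd' vs 'b' => differ
  Position 7: 'c' vs 'd' => differ
  Position 8: 'b' vs 'a' => differ
Total differences (Hamming distance): 8

8


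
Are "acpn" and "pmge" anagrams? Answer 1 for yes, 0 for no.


Strings: "acpn", "pmge"
Sorted first:  acnp
Sorted second: egmp
Differ at position 0: 'a' vs 'e' => not anagrams

0


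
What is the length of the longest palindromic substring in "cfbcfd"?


Input: "cfbcfd"
Checking substrings for palindromes:
  No multi-char palindromic substrings found
Longest palindromic substring: "c" with length 1

1


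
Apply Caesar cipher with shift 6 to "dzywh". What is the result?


Caesar cipher: shift "dzywh" by 6
  'd' (pos 3) + 6 = pos 9 = 'j'
  'z' (pos 25) + 6 = pos 5 = 'f'
  'y' (pos 24) + 6 = pos 4 = 'e'
  'w' (pos 22) + 6 = pos 2 = 'c'
  'h' (pos 7) + 6 = pos 13 = 'n'
Result: jfecn

jfecn


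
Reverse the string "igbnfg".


Input: igbnfg
Reading characters right to left:
  Position 5: 'g'
  Position 4: 'f'
  Position 3: 'n'
  Position 2: 'b'
  Position 1: 'g'
  Position 0: 'i'
Reversed: gfnbgi

gfnbgi


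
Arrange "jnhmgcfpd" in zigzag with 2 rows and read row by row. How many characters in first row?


Zigzag "jnhmgcfpd" into 2 rows:
Placing characters:
  'j' => row 0
  'n' => row 1
  'h' => row 0
  'm' => row 1
  'g' => row 0
  'c' => row 1
  'f' => row 0
  'p' => row 1
  'd' => row 0
Rows:
  Row 0: "jhgfd"
  Row 1: "nmcp"
First row length: 5

5


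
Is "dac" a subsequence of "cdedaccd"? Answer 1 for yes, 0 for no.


Check if "dac" is a subsequence of "cdedaccd"
Greedy scan:
  Position 0 ('c'): no match needed
  Position 1 ('d'): matches sub[0] = 'd'
  Position 2 ('e'): no match needed
  Position 3 ('d'): no match needed
  Position 4 ('a'): matches sub[1] = 'a'
  Position 5 ('c'): matches sub[2] = 'c'
  Position 6 ('c'): no match needed
  Position 7 ('d'): no match needed
All 3 characters matched => is a subsequence

1


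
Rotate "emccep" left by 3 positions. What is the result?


Input: "emccep", rotate left by 3
First 3 characters: "emc"
Remaining characters: "cep"
Concatenate remaining + first: "cep" + "emc" = "cepemc"

cepemc


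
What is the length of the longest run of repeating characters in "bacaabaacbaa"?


Input: "bacaabaacbaa"
Scanning for longest run:
  Position 1 ('a'): new char, reset run to 1
  Position 2 ('c'): new char, reset run to 1
  Position 3 ('a'): new char, reset run to 1
  Position 4 ('a'): continues run of 'a', length=2
  Position 5 ('b'): new char, reset run to 1
  Position 6 ('a'): new char, reset run to 1
  Position 7 ('a'): continues run of 'a', length=2
  Position 8 ('c'): new char, reset run to 1
  Position 9 ('b'): new char, reset run to 1
  Position 10 ('a'): new char, reset run to 1
  Position 11 ('a'): continues run of 'a', length=2
Longest run: 'a' with length 2

2


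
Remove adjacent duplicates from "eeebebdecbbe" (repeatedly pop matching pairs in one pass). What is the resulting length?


Input: eeebebdecbbe
Stack-based adjacent duplicate removal:
  Read 'e': push. Stack: e
  Read 'e': matches stack top 'e' => pop. Stack: (empty)
  Read 'e': push. Stack: e
  Read 'b': push. Stack: eb
  Read 'e': push. Stack: ebe
  Read 'b': push. Stack: ebeb
  Read 'd': push. Stack: ebebd
  Read 'e': push. Stack: ebebde
  Read 'c': push. Stack: ebebdec
  Read 'b': push. Stack: ebebdecb
  Read 'b': matches stack top 'b' => pop. Stack: ebebdec
  Read 'e': push. Stack: ebebdece
Final stack: "ebebdece" (length 8)

8


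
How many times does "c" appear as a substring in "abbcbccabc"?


Searching for "c" in "abbcbccabc"
Scanning each position:
  Position 0: "a" => no
  Position 1: "b" => no
  Position 2: "b" => no
  Position 3: "c" => MATCH
  Position 4: "b" => no
  Position 5: "c" => MATCH
  Position 6: "c" => MATCH
  Position 7: "a" => no
  Position 8: "b" => no
  Position 9: "c" => MATCH
Total occurrences: 4

4


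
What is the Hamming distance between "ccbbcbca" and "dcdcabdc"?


Comparing "ccbbcbca" and "dcdcabdc" position by position:
  Position 0: 'c' vs 'd' => differ
  Position 1: 'c' vs 'c' => same
  Position 2: 'b' vs 'd' => differ
  Position 3: 'b' vs 'c' => differ
  Position 4: 'c' vs 'a' => differ
  Position 5: 'b' vs 'b' => same
  Position 6: 'c' vs 'd' => differ
  Position 7: 'a' vs 'c' => differ
Total differences (Hamming distance): 6

6


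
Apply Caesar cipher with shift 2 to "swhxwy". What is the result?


Caesar cipher: shift "swhxwy" by 2
  's' (pos 18) + 2 = pos 20 = 'u'
  'w' (pos 22) + 2 = pos 24 = 'y'
  'h' (pos 7) + 2 = pos 9 = 'j'
  'x' (pos 23) + 2 = pos 25 = 'z'
  'w' (pos 22) + 2 = pos 24 = 'y'
  'y' (pos 24) + 2 = pos 0 = 'a'
Result: uyjzya

uyjzya


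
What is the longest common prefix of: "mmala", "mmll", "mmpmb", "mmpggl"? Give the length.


Words: mmala, mmll, mmpmb, mmpggl
  Position 0: all 'm' => match
  Position 1: all 'm' => match
  Position 2: ('a', 'l', 'p', 'p') => mismatch, stop
LCP = "mm" (length 2)

2


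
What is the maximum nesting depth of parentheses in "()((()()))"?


Input: "()((()()))"
Tracking depth:
  Position 0 '(': depth becomes 1
  Position 1 ')': depth becomes 0
  Position 2 '(': depth becomes 1
  Position 3 '(': depth becomes 2
  Position 4 '(': depth becomes 3
  Position 5 ')': depth becomes 2
  Position 6 '(': depth becomes 3
  Position 7 ')': depth becomes 2
  Position 8 ')': depth becomes 1
  Position 9 ')': depth becomes 0
Maximum depth reached: 3

3


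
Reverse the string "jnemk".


Input: jnemk
Reading characters right to left:
  Position 4: 'k'
  Position 3: 'm'
  Position 2: 'e'
  Position 1: 'n'
  Position 0: 'j'
Reversed: kmenj

kmenj


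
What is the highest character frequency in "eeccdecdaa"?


Input: eeccdecdaa
Character counts:
  'a': 2
  'c': 3
  'd': 2
  'e': 3
Maximum frequency: 3

3


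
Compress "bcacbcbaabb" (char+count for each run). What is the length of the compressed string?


Input: bcacbcbaabb
Runs:
  'b' x 1 => "b1"
  'c' x 1 => "c1"
  'a' x 1 => "a1"
  'c' x 1 => "c1"
  'b' x 1 => "b1"
  'c' x 1 => "c1"
  'b' x 1 => "b1"
  'a' x 2 => "a2"
  'b' x 2 => "b2"
Compressed: "b1c1a1c1b1c1b1a2b2"
Compressed length: 18

18


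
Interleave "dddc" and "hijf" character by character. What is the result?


Interleaving "dddc" and "hijf":
  Position 0: 'd' from first, 'h' from second => "dh"
  Position 1: 'd' from first, 'i' from second => "di"
  Position 2: 'd' from first, 'j' from second => "dj"
  Position 3: 'c' from first, 'f' from second => "cf"
Result: dhdidjcf

dhdidjcf


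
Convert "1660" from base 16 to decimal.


Input: "1660" in base 16
Positional expansion:
  Digit '1' (value 1) x 16^3 = 4096
  Digit '6' (value 6) x 16^2 = 1536
  Digit '6' (value 6) x 16^1 = 96
  Digit '0' (value 0) x 16^0 = 0
Sum = 5728

5728


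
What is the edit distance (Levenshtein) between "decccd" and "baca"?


Computing edit distance: "decccd" -> "baca"
DP table:
           b    a    c    a
      0    1    2    3    4
  d   1    1    2    3    4
  e   2    2    2    3    4
  c   3    3    3    2    3
  c   4    4    4    3    3
  c   5    5    5    4    4
  d   6    6    6    5    5
Edit distance = dp[6][4] = 5

5


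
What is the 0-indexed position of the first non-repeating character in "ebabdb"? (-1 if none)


Input: ebabdb
Character frequencies:
  'a': 1
  'b': 3
  'd': 1
  'e': 1
Scanning left to right for freq == 1:
  Position 0 ('e'): unique! => answer = 0

0


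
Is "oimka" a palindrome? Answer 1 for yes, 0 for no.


Input: oimka
Reversed: akmio
  Compare pos 0 ('o') with pos 4 ('a'): MISMATCH
  Compare pos 1 ('i') with pos 3 ('k'): MISMATCH
Result: not a palindrome

0


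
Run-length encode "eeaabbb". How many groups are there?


Input: eeaabbb
Scanning for consecutive runs:
  Group 1: 'e' x 2 (positions 0-1)
  Group 2: 'a' x 2 (positions 2-3)
  Group 3: 'b' x 3 (positions 4-6)
Total groups: 3

3


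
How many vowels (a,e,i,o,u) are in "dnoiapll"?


Input: dnoiapll
Checking each character:
  'd' at position 0: consonant
  'n' at position 1: consonant
  'o' at position 2: vowel (running total: 1)
  'i' at position 3: vowel (running total: 2)
  'a' at position 4: vowel (running total: 3)
  'p' at position 5: consonant
  'l' at position 6: consonant
  'l' at position 7: consonant
Total vowels: 3

3


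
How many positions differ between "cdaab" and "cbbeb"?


Comparing "cdaab" and "cbbeb" position by position:
  Position 0: 'c' vs 'c' => same
  Position 1: 'd' vs 'b' => DIFFER
  Position 2: 'a' vs 'b' => DIFFER
  Position 3: 'a' vs 'e' => DIFFER
  Position 4: 'b' vs 'b' => same
Positions that differ: 3

3


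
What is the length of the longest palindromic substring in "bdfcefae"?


Input: "bdfcefae"
Checking substrings for palindromes:
  No multi-char palindromic substrings found
Longest palindromic substring: "b" with length 1

1


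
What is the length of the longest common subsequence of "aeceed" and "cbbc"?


LCS of "aeceed" and "cbbc"
DP table:
           c    b    b    c
      0    0    0    0    0
  a   0    0    0    0    0
  e   0    0    0    0    0
  c   0    1    1    1    1
  e   0    1    1    1    1
  e   0    1    1    1    1
  d   0    1    1    1    1
LCS length = dp[6][4] = 1

1


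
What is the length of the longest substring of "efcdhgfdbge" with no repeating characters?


Input: "efcdhgfdbge"
Sliding window (track last position of each char):
  Position 0 ('e'): window [0,0] length 1 -- new best
  Position 1 ('f'): window [0,1] length 2 -- new best
  Position 2 ('c'): window [0,2] length 3 -- new best
  Position 3 ('d'): window [0,3] length 4 -- new best
  Position 4 ('h'): window [0,4] length 5 -- new best
  Position 5 ('g'): window [0,5] length 6 -- new best
  Position 6 ('f'): repeat (last at 1), move window start to 2
  Position 6 ('f'): window [2,6] length 5
  Position 7 ('d'): repeat (last at 3), move window start to 4
  Position 7 ('d'): window [4,7] length 4
  Position 8 ('b'): window [4,8] length 5
  Position 9 ('g'): repeat (last at 5), move window start to 6
  Position 9 ('g'): window [6,9] length 4
  Position 10 ('e'): window [6,10] length 5
Longest substring with no repeats: "efcdhg" with length 6

6


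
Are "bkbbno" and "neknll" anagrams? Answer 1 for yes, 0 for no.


Strings: "bkbbno", "neknll"
Sorted first:  bbbkno
Sorted second: ekllnn
Differ at position 0: 'b' vs 'e' => not anagrams

0


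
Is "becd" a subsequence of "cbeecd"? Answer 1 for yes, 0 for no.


Check if "becd" is a subsequence of "cbeecd"
Greedy scan:
  Position 0 ('c'): no match needed
  Position 1 ('b'): matches sub[0] = 'b'
  Position 2 ('e'): matches sub[1] = 'e'
  Position 3 ('e'): no match needed
  Position 4 ('c'): matches sub[2] = 'c'
  Position 5 ('d'): matches sub[3] = 'd'
All 4 characters matched => is a subsequence

1


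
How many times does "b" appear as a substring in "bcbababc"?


Searching for "b" in "bcbababc"
Scanning each position:
  Position 0: "b" => MATCH
  Position 1: "c" => no
  Position 2: "b" => MATCH
  Position 3: "a" => no
  Position 4: "b" => MATCH
  Position 5: "a" => no
  Position 6: "b" => MATCH
  Position 7: "c" => no
Total occurrences: 4

4


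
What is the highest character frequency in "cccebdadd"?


Input: cccebdadd
Character counts:
  'a': 1
  'b': 1
  'c': 3
  'd': 3
  'e': 1
Maximum frequency: 3

3


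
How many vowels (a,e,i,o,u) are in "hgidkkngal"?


Input: hgidkkngal
Checking each character:
  'h' at position 0: consonant
  'g' at position 1: consonant
  'i' at position 2: vowel (running total: 1)
  'd' at position 3: consonant
  'k' at position 4: consonant
  'k' at position 5: consonant
  'n' at position 6: consonant
  'g' at position 7: consonant
  'a' at position 8: vowel (running total: 2)
  'l' at position 9: consonant
Total vowels: 2

2


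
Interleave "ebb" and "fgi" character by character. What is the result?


Interleaving "ebb" and "fgi":
  Position 0: 'e' from first, 'f' from second => "ef"
  Position 1: 'b' from first, 'g' from second => "bg"
  Position 2: 'b' from first, 'i' from second => "bi"
Result: efbgbi

efbgbi


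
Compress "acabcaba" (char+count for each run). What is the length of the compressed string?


Input: acabcaba
Runs:
  'a' x 1 => "a1"
  'c' x 1 => "c1"
  'a' x 1 => "a1"
  'b' x 1 => "b1"
  'c' x 1 => "c1"
  'a' x 1 => "a1"
  'b' x 1 => "b1"
  'a' x 1 => "a1"
Compressed: "a1c1a1b1c1a1b1a1"
Compressed length: 16

16


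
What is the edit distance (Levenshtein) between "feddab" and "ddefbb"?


Computing edit distance: "feddab" -> "ddefbb"
DP table:
           d    d    e    f    b    b
      0    1    2    3    4    5    6
  f   1    1    2    3    3    4    5
  e   2    2    2    2    3    4    5
  d   3    2    2    3    3    4    5
  d   4    3    2    3    4    4    5
  a   5    4    3    3    4    5    5
  b   6    5    4    4    4    4    5
Edit distance = dp[6][6] = 5

5


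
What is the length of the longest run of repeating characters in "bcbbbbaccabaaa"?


Input: "bcbbbbaccabaaa"
Scanning for longest run:
  Position 1 ('c'): new char, reset run to 1
  Position 2 ('b'): new char, reset run to 1
  Position 3 ('b'): continues run of 'b', length=2
  Position 4 ('b'): continues run of 'b', length=3
  Position 5 ('b'): continues run of 'b', length=4
  Position 6 ('a'): new char, reset run to 1
  Position 7 ('c'): new char, reset run to 1
  Position 8 ('c'): continues run of 'c', length=2
  Position 9 ('a'): new char, reset run to 1
  Position 10 ('b'): new char, reset run to 1
  Position 11 ('a'): new char, reset run to 1
  Position 12 ('a'): continues run of 'a', length=2
  Position 13 ('a'): continues run of 'a', length=3
Longest run: 'b' with length 4

4


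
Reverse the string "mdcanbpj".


Input: mdcanbpj
Reading characters right to left:
  Position 7: 'j'
  Position 6: 'p'
  Position 5: 'b'
  Position 4: 'n'
  Position 3: 'a'
  Position 2: 'c'
  Position 1: 'd'
  Position 0: 'm'
Reversed: jpbnacdm

jpbnacdm


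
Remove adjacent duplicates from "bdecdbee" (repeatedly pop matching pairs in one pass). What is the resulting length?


Input: bdecdbee
Stack-based adjacent duplicate removal:
  Read 'b': push. Stack: b
  Read 'd': push. Stack: bd
  Read 'e': push. Stack: bde
  Read 'c': push. Stack: bdec
  Read 'd': push. Stack: bdecd
  Read 'b': push. Stack: bdecdb
  Read 'e': push. Stack: bdecdbe
  Read 'e': matches stack top 'e' => pop. Stack: bdecdb
Final stack: "bdecdb" (length 6)

6


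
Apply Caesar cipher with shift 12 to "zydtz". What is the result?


Caesar cipher: shift "zydtz" by 12
  'z' (pos 25) + 12 = pos 11 = 'l'
  'y' (pos 24) + 12 = pos 10 = 'k'
  'd' (pos 3) + 12 = pos 15 = 'p'
  't' (pos 19) + 12 = pos 5 = 'f'
  'z' (pos 25) + 12 = pos 11 = 'l'
Result: lkpfl

lkpfl


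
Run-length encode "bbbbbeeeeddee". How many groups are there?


Input: bbbbbeeeeddee
Scanning for consecutive runs:
  Group 1: 'b' x 5 (positions 0-4)
  Group 2: 'e' x 4 (positions 5-8)
  Group 3: 'd' x 2 (positions 9-10)
  Group 4: 'e' x 2 (positions 11-12)
Total groups: 4

4


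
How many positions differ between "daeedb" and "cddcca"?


Comparing "daeedb" and "cddcca" position by position:
  Position 0: 'd' vs 'c' => DIFFER
  Position 1: 'a' vs 'd' => DIFFER
  Position 2: 'e' vs 'd' => DIFFER
  Position 3: 'e' vs 'c' => DIFFER
  Position 4: 'd' vs 'c' => DIFFER
  Position 5: 'b' vs 'a' => DIFFER
Positions that differ: 6

6


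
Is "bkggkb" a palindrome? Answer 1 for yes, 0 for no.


Input: bkggkb
Reversed: bkggkb
  Compare pos 0 ('b') with pos 5 ('b'): match
  Compare pos 1 ('k') with pos 4 ('k'): match
  Compare pos 2 ('g') with pos 3 ('g'): match
Result: palindrome

1


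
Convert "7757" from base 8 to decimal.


Input: "7757" in base 8
Positional expansion:
  Digit '7' (value 7) x 8^3 = 3584
  Digit '7' (value 7) x 8^2 = 448
  Digit '5' (value 5) x 8^1 = 40
  Digit '7' (value 7) x 8^0 = 7
Sum = 4079

4079


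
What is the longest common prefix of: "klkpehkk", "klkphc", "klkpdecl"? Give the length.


Words: klkpehkk, klkphc, klkpdecl
  Position 0: all 'k' => match
  Position 1: all 'l' => match
  Position 2: all 'k' => match
  Position 3: all 'p' => match
  Position 4: ('e', 'h', 'd') => mismatch, stop
LCP = "klkp" (length 4)

4


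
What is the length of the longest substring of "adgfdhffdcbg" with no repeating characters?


Input: "adgfdhffdcbg"
Sliding window (track last position of each char):
  Position 0 ('a'): window [0,0] length 1 -- new best
  Position 1 ('d'): window [0,1] length 2 -- new best
  Position 2 ('g'): window [0,2] length 3 -- new best
  Position 3 ('f'): window [0,3] length 4 -- new best
  Position 4 ('d'): repeat (last at 1), move window start to 2
  Position 4 ('d'): window [2,4] length 3
  Position 5 ('h'): window [2,5] length 4
  Position 6 ('f'): repeat (last at 3), move window start to 4
  Position 6 ('f'): window [4,6] length 3
  Position 7 ('f'): repeat (last at 6), move window start to 7
  Position 7 ('f'): window [7,7] length 1
  Position 8 ('d'): window [7,8] length 2
  Position 9 ('c'): window [7,9] length 3
  Position 10 ('b'): window [7,10] length 4
  Position 11 ('g'): window [7,11] length 5 -- new best
Longest substring with no repeats: "fdcbg" with length 5

5


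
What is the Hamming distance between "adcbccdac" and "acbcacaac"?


Comparing "adcbccdac" and "acbcacaac" position by position:
  Position 0: 'a' vs 'a' => same
  Position 1: 'd' vs 'c' => differ
  Position 2: 'c' vs 'b' => differ
  Position 3: 'b' vs 'c' => differ
  Position 4: 'c' vs 'a' => differ
  Position 5: 'c' vs 'c' => same
  Position 6: 'd' vs 'a' => differ
  Position 7: 'a' vs 'a' => same
  Position 8: 'c' vs 'c' => same
Total differences (Hamming distance): 5

5


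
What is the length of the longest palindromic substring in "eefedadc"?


Input: "eefedadc"
Checking substrings for palindromes:
  [1:4] "efe" (len 3) => palindrome
  [4:7] "dad" (len 3) => palindrome
  [0:2] "ee" (len 2) => palindrome
Longest palindromic substring: "efe" with length 3

3


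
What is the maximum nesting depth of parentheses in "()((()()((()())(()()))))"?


Input: "()((()()((()())(()()))))"
Tracking depth:
  Position 0 '(': depth becomes 1
  Position 1 ')': depth becomes 0
  Position 2 '(': depth becomes 1
  Position 3 '(': depth becomes 2
  Position 4 '(': depth becomes 3
  Position 5 ')': depth becomes 2
  Position 6 '(': depth becomes 3
  Position 7 ')': depth becomes 2
  Position 8 '(': depth becomes 3
  Position 9 '(': depth becomes 4
  Position 10 '(': depth becomes 5
  Position 11 ')': depth becomes 4
  Position 12 '(': depth becomes 5
  Position 13 ')': depth becomes 4
  Position 14 ')': depth becomes 3
  Position 15 '(': depth becomes 4
  Position 16 '(': depth becomes 5
  Position 17 ')': depth becomes 4
  Position 18 '(': depth becomes 5
  Position 19 ')': depth becomes 4
  Position 20 ')': depth becomes 3
  Position 21 ')': depth becomes 2
  Position 22 ')': depth becomes 1
  Position 23 ')': depth becomes 0
Maximum depth reached: 5

5


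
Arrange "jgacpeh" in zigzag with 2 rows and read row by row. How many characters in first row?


Zigzag "jgacpeh" into 2 rows:
Placing characters:
  'j' => row 0
  'g' => row 1
  'a' => row 0
  'c' => row 1
  'p' => row 0
  'e' => row 1
  'h' => row 0
Rows:
  Row 0: "japh"
  Row 1: "gce"
First row length: 4

4


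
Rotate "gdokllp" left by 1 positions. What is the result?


Input: "gdokllp", rotate left by 1
First 1 characters: "g"
Remaining characters: "dokllp"
Concatenate remaining + first: "dokllp" + "g" = "dokllpg"

dokllpg


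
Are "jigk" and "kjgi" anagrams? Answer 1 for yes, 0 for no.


Strings: "jigk", "kjgi"
Sorted first:  gijk
Sorted second: gijk
Sorted forms match => anagrams

1


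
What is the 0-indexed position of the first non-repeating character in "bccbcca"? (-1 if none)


Input: bccbcca
Character frequencies:
  'a': 1
  'b': 2
  'c': 4
Scanning left to right for freq == 1:
  Position 0 ('b'): freq=2, skip
  Position 1 ('c'): freq=4, skip
  Position 2 ('c'): freq=4, skip
  Position 3 ('b'): freq=2, skip
  Position 4 ('c'): freq=4, skip
  Position 5 ('c'): freq=4, skip
  Position 6 ('a'): unique! => answer = 6

6


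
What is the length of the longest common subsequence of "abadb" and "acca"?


LCS of "abadb" and "acca"
DP table:
           a    c    c    a
      0    0    0    0    0
  a   0    1    1    1    1
  b   0    1    1    1    1
  a   0    1    1    1    2
  d   0    1    1    1    2
  b   0    1    1    1    2
LCS length = dp[5][4] = 2

2


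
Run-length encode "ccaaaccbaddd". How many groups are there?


Input: ccaaaccbaddd
Scanning for consecutive runs:
  Group 1: 'c' x 2 (positions 0-1)
  Group 2: 'a' x 3 (positions 2-4)
  Group 3: 'c' x 2 (positions 5-6)
  Group 4: 'b' x 1 (positions 7-7)
  Group 5: 'a' x 1 (positions 8-8)
  Group 6: 'd' x 3 (positions 9-11)
Total groups: 6

6


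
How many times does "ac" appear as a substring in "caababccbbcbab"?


Searching for "ac" in "caababccbbcbab"
Scanning each position:
  Position 0: "ca" => no
  Position 1: "aa" => no
  Position 2: "ab" => no
  Position 3: "ba" => no
  Position 4: "ab" => no
  Position 5: "bc" => no
  Position 6: "cc" => no
  Position 7: "cb" => no
  Position 8: "bb" => no
  Position 9: "bc" => no
  Position 10: "cb" => no
  Position 11: "ba" => no
  Position 12: "ab" => no
Total occurrences: 0

0


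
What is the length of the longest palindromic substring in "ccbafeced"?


Input: "ccbafeced"
Checking substrings for palindromes:
  [5:8] "ece" (len 3) => palindrome
  [0:2] "cc" (len 2) => palindrome
Longest palindromic substring: "ece" with length 3

3


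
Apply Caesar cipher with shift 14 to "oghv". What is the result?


Caesar cipher: shift "oghv" by 14
  'o' (pos 14) + 14 = pos 2 = 'c'
  'g' (pos 6) + 14 = pos 20 = 'u'
  'h' (pos 7) + 14 = pos 21 = 'v'
  'v' (pos 21) + 14 = pos 9 = 'j'
Result: cuvj

cuvj


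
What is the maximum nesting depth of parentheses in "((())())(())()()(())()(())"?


Input: "((())())(())()()(())()(())"
Tracking depth:
  Position 0 '(': depth becomes 1
  Position 1 '(': depth becomes 2
  Position 2 '(': depth becomes 3
  Position 3 ')': depth becomes 2
  Position 4 ')': depth becomes 1
  Position 5 '(': depth becomes 2
  Position 6 ')': depth becomes 1
  Position 7 ')': depth becomes 0
  Position 8 '(': depth becomes 1
  Position 9 '(': depth becomes 2
  Position 10 ')': depth becomes 1
  Position 11 ')': depth becomes 0
  Position 12 '(': depth becomes 1
  Position 13 ')': depth becomes 0
  Position 14 '(': depth becomes 1
  Position 15 ')': depth becomes 0
  Position 16 '(': depth becomes 1
  Position 17 '(': depth becomes 2
  Position 18 ')': depth becomes 1
  Position 19 ')': depth becomes 0
  Position 20 '(': depth becomes 1
  Position 21 ')': depth becomes 0
  Position 22 '(': depth becomes 1
  Position 23 '(': depth becomes 2
  Position 24 ')': depth becomes 1
  Position 25 ')': depth becomes 0
Maximum depth reached: 3

3


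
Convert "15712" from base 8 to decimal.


Input: "15712" in base 8
Positional expansion:
  Digit '1' (value 1) x 8^4 = 4096
  Digit '5' (value 5) x 8^3 = 2560
  Digit '7' (value 7) x 8^2 = 448
  Digit '1' (value 1) x 8^1 = 8
  Digit '2' (value 2) x 8^0 = 2
Sum = 7114

7114


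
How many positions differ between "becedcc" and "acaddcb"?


Comparing "becedcc" and "acaddcb" position by position:
  Position 0: 'b' vs 'a' => DIFFER
  Position 1: 'e' vs 'c' => DIFFER
  Position 2: 'c' vs 'a' => DIFFER
  Position 3: 'e' vs 'd' => DIFFER
  Position 4: 'd' vs 'd' => same
  Position 5: 'c' vs 'c' => same
  Position 6: 'c' vs 'b' => DIFFER
Positions that differ: 5

5


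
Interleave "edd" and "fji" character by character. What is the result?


Interleaving "edd" and "fji":
  Position 0: 'e' from first, 'f' from second => "ef"
  Position 1: 'd' from first, 'j' from second => "dj"
  Position 2: 'd' from first, 'i' from second => "di"
Result: efdjdi

efdjdi


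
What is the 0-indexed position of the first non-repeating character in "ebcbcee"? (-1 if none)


Input: ebcbcee
Character frequencies:
  'b': 2
  'c': 2
  'e': 3
Scanning left to right for freq == 1:
  Position 0 ('e'): freq=3, skip
  Position 1 ('b'): freq=2, skip
  Position 2 ('c'): freq=2, skip
  Position 3 ('b'): freq=2, skip
  Position 4 ('c'): freq=2, skip
  Position 5 ('e'): freq=3, skip
  Position 6 ('e'): freq=3, skip
  No unique character found => answer = -1

-1


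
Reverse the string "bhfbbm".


Input: bhfbbm
Reading characters right to left:
  Position 5: 'm'
  Position 4: 'b'
  Position 3: 'b'
  Position 2: 'f'
  Position 1: 'h'
  Position 0: 'b'
Reversed: mbbfhb

mbbfhb


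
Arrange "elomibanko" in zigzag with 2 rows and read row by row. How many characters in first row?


Zigzag "elomibanko" into 2 rows:
Placing characters:
  'e' => row 0
  'l' => row 1
  'o' => row 0
  'm' => row 1
  'i' => row 0
  'b' => row 1
  'a' => row 0
  'n' => row 1
  'k' => row 0
  'o' => row 1
Rows:
  Row 0: "eoiak"
  Row 1: "lmbno"
First row length: 5

5
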